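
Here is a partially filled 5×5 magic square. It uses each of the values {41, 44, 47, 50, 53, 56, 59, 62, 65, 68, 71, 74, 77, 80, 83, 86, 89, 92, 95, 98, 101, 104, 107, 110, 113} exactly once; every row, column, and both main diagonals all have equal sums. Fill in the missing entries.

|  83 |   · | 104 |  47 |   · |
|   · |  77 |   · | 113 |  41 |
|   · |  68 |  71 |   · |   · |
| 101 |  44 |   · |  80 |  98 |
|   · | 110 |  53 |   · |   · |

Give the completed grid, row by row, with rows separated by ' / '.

83 86 104 47 65 / 59 77 95 113 41 / 50 68 71 89 107 / 101 44 62 80 98 / 92 110 53 56 74

The 25 entries sum to 1925, so each line sums to 1925/5 = 385.
Using row 4: 101 + 44 + 80 + 98 + ? → (4,3) = 385 − 323 = 62.
Column 2: 77 + 68 + 44 + 110 + ? = 385, so (1,2) = 86.
Column 3: 104 + 71 + 62 + 53 + ? = 385, so (2,3) = 95.
From main diagonal, 385 − (83 + 77 + 71 + 80) gives (5,5) = 74.
The remaining cell in row 1 is (1,5) = 385 − 320 = 65.
Row 2: 77 + 95 + 113 + 41 + ? = 385, so (2,1) = 59.
Using column 5: 65 + 41 + 98 + 74 + ? → (3,5) = 385 − 278 = 107.
From anti-diagonal, 385 − (65 + 113 + 71 + 44) gives (5,1) = 92.
Using row 5: 92 + 110 + 53 + 74 + ? → (5,4) = 385 − 329 = 56.
Column 1 must total 385; the given cells sum to 335, so (3,1) = 50.
Column 4: 47 + 113 + 80 + 56 + ? = 385, so (3,4) = 89.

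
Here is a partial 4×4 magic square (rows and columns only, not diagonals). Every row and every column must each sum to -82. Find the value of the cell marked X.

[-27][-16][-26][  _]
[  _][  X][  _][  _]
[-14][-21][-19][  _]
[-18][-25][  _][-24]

-20

From row 1, -82 − (-27 + (-16) + (-26)) gives (1,4) = -13.
Row 3: -14 + (-21) + (-19) + ? = -82, so (3,4) = -28.
Row 4 needs -82; the known cells sum to -67, so (4,3) = -15.
Column 1: -27 + (-14) + (-18) + ? = -82, so (2,1) = -23.
The remaining cell in column 2 is (2,2) = -82 − (-62) = -20.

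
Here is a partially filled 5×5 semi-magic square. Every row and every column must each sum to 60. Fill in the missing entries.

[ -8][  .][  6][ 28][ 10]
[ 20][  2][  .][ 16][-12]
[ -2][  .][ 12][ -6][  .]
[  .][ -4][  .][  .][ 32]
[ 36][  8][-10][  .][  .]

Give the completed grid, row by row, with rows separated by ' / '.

-8 24 6 28 10 / 20 2 34 16 -12 / -2 30 12 -6 26 / 14 -4 18 0 32 / 36 8 -10 22 4

Row 1 needs 60; the known cells sum to 36, so (1,2) = 24.
Row 2 must total 60; the given cells sum to 26, so (2,3) = 34.
From column 1, 60 − (-8 + 20 + (-2) + 36) gives (4,1) = 14.
From column 2, 60 − (24 + 2 + (-4) + 8) gives (3,2) = 30.
Column 3 must total 60; the given cells sum to 42, so (4,3) = 18.
Using row 3: -2 + 30 + 12 + (-6) + ? → (3,5) = 60 − 34 = 26.
Row 4 needs 60; the known cells sum to 60, so (4,4) = 0.
Column 4 needs 60; the known cells sum to 38, so (5,4) = 22.
Column 5: 10 + (-12) + 26 + 32 + ? = 60, so (5,5) = 4.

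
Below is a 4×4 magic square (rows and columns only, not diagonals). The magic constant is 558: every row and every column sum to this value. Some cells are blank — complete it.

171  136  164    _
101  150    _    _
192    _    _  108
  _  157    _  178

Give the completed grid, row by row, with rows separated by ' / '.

Row 1 must total 558; the given cells sum to 471, so (1,4) = 87.
From column 1, 558 − (171 + 101 + 192) gives (4,1) = 94.
Column 2 must total 558; the given cells sum to 443, so (3,2) = 115.
Column 4 needs 558; the known cells sum to 373, so (2,4) = 185.
Row 2 needs 558; the known cells sum to 436, so (2,3) = 122.
The remaining cell in row 3 is (3,3) = 558 − 415 = 143.
The remaining cell in row 4 is (4,3) = 558 − 429 = 129.

171 136 164 87 / 101 150 122 185 / 192 115 143 108 / 94 157 129 178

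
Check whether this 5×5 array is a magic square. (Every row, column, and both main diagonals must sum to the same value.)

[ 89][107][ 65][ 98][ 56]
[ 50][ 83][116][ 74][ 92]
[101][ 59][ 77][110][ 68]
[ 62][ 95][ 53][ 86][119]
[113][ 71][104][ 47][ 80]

Row 1: 89 + 107 + 65 + 98 + 56 = 415.
Row 2: 50 + 83 + 116 + 74 + 92 = 415.
Row 3: 101 + 59 + 77 + 110 + 68 = 415.
Row 4: 62 + 95 + 53 + 86 + 119 = 415.
Row 5: 113 + 71 + 104 + 47 + 80 = 415.
Column 1: 89 + 50 + 101 + 62 + 113 = 415.
Column 2: 107 + 83 + 59 + 95 + 71 = 415.
Column 3: 65 + 116 + 77 + 53 + 104 = 415.
Column 4: 98 + 74 + 110 + 86 + 47 = 415.
Column 5: 56 + 92 + 68 + 119 + 80 = 415.
Main diagonal: 89 + 83 + 77 + 86 + 80 = 415.
Anti-diagonal: 56 + 74 + 77 + 95 + 113 = 415.
All lines sum to 415.

Yes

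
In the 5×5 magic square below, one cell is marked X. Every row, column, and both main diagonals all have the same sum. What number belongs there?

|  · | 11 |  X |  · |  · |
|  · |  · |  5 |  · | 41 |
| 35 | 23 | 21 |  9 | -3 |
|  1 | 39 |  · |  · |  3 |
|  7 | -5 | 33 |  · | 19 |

-1

Row 3 is complete and sums to 85; that is the magic constant.
Row 5: 7 + (-5) + 33 + 19 + ? = 85, so (5,4) = 31.
The remaining cell in column 2 is (2,2) = 85 − 68 = 17.
The remaining cell in column 5 is (1,5) = 85 − 60 = 25.
Anti-diagonal needs 85; the known cells sum to 92, so (2,4) = -7.
Using row 2: 17 + 5 + (-7) + 41 + ? → (2,1) = 85 − 56 = 29.
Column 1 needs 85; the known cells sum to 72, so (1,1) = 13.
Main diagonal: 13 + 17 + 21 + 19 + ? = 85, so (4,4) = 15.
Using row 4: 1 + 39 + 15 + 3 + ? → (4,3) = 85 − 58 = 27.
From column 3, 85 − (5 + 21 + 27 + 33) gives (1,3) = -1.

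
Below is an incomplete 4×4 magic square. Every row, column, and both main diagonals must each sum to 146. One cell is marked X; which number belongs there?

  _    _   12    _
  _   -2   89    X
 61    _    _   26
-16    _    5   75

The remaining cell in row 4 is (4,2) = 146 − 64 = 82.
Column 3 must total 146; the given cells sum to 106, so (3,3) = 40.
Using main diagonal: -2 + 40 + 75 + ? → (1,1) = 146 − 113 = 33.
The remaining cell in row 3 is (3,2) = 146 − 127 = 19.
Using column 1: 33 + 61 + (-16) + ? → (2,1) = 146 − 78 = 68.
Column 2 needs 146; the known cells sum to 99, so (1,2) = 47.
Anti-diagonal: 89 + 19 + (-16) + ? = 146, so (1,4) = 54.
From row 2, 146 − (68 + (-2) + 89) gives (2,4) = -9.

-9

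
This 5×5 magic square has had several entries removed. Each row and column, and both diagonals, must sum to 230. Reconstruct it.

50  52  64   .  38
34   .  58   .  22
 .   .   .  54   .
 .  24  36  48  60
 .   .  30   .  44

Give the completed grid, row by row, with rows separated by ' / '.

Row 1 needs 230; the known cells sum to 204, so (1,4) = 26.
Using row 4: 24 + 36 + 48 + 60 + ? → (4,1) = 230 − 168 = 62.
Column 3: 64 + 58 + 36 + 30 + ? = 230, so (3,3) = 42.
From column 5, 230 − (38 + 22 + 60 + 44) gives (3,5) = 66.
The remaining cell in main diagonal is (2,2) = 230 − 184 = 46.
Row 2 must total 230; the given cells sum to 160, so (2,4) = 70.
Column 4 needs 230; the known cells sum to 198, so (5,4) = 32.
Anti-diagonal needs 230; the known cells sum to 174, so (5,1) = 56.
Row 5: 56 + 30 + 32 + 44 + ? = 230, so (5,2) = 68.
Column 1: 50 + 34 + 62 + 56 + ? = 230, so (3,1) = 28.
The remaining cell in column 2 is (3,2) = 230 − 190 = 40.

50 52 64 26 38 / 34 46 58 70 22 / 28 40 42 54 66 / 62 24 36 48 60 / 56 68 30 32 44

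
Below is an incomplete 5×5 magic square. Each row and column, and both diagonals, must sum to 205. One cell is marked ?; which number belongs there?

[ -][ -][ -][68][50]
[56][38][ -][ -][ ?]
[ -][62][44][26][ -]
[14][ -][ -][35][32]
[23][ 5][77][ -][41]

74

From row 5, 205 − (23 + 5 + 77 + 41) gives (5,4) = 59.
The remaining cell in column 4 is (2,4) = 205 − 188 = 17.
Main diagonal must total 205; the given cells sum to 158, so (1,1) = 47.
Using anti-diagonal: 50 + 17 + 44 + 23 + ? → (4,2) = 205 − 134 = 71.
From row 4, 205 − (14 + 71 + 35 + 32) gives (4,3) = 53.
Column 1 must total 205; the given cells sum to 140, so (3,1) = 65.
The remaining cell in column 2 is (1,2) = 205 − 176 = 29.
Row 1 must total 205; the given cells sum to 194, so (1,3) = 11.
The remaining cell in row 3 is (3,5) = 205 − 197 = 8.
The remaining cell in column 3 is (2,3) = 205 − 185 = 20.
From column 5, 205 − (50 + 8 + 32 + 41) gives (2,5) = 74.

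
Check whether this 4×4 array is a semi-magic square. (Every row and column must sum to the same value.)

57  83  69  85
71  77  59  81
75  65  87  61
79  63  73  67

No — row 1 sums to 294 but row 4 sums to 282.

Row 1: 57 + 83 + 69 + 85 = 294.
Row 2: 71 + 77 + 59 + 81 = 288.
Row 3: 75 + 65 + 87 + 61 = 288.
Row 4: 79 + 63 + 73 + 67 = 282.
Column 1: 57 + 71 + 75 + 79 = 282.
Column 2: 83 + 77 + 65 + 63 = 288.
Column 3: 69 + 59 + 87 + 73 = 288.
Column 4: 85 + 81 + 61 + 67 = 294.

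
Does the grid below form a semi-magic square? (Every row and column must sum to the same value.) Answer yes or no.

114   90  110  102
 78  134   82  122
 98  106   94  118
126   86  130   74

Row 1: 114 + 90 + 110 + 102 = 416.
Row 2: 78 + 134 + 82 + 122 = 416.
Row 3: 98 + 106 + 94 + 118 = 416.
Row 4: 126 + 86 + 130 + 74 = 416.
Column 1: 114 + 78 + 98 + 126 = 416.
Column 2: 90 + 134 + 106 + 86 = 416.
Column 3: 110 + 82 + 94 + 130 = 416.
Column 4: 102 + 122 + 118 + 74 = 416.
All lines sum to 416.

Yes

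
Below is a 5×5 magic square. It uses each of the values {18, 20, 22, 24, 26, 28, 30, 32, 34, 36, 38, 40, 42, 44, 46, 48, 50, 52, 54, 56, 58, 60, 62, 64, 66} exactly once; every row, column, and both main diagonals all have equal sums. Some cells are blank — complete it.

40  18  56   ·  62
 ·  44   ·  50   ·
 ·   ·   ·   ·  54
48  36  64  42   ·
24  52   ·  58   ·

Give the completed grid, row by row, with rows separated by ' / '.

40 18 56 34 62 / 66 44 22 50 28 / 32 60 38 26 54 / 48 36 64 42 20 / 24 52 30 58 46

The 25 entries sum to 1050, so each line sums to 1050/5 = 210.
Using row 1: 40 + 18 + 56 + 62 + ? → (1,4) = 210 − 176 = 34.
From row 4, 210 − (48 + 36 + 64 + 42) gives (4,5) = 20.
Using column 2: 18 + 44 + 36 + 52 + ? → (3,2) = 210 − 150 = 60.
Column 4 must total 210; the given cells sum to 184, so (3,4) = 26.
The remaining cell in anti-diagonal is (3,3) = 210 − 172 = 38.
From row 3, 210 − (60 + 38 + 26 + 54) gives (3,1) = 32.
Column 1 must total 210; the given cells sum to 144, so (2,1) = 66.
The remaining cell in main diagonal is (5,5) = 210 − 164 = 46.
Row 5 must total 210; the given cells sum to 180, so (5,3) = 30.
Column 3 must total 210; the given cells sum to 188, so (2,3) = 22.
From column 5, 210 − (62 + 54 + 20 + 46) gives (2,5) = 28.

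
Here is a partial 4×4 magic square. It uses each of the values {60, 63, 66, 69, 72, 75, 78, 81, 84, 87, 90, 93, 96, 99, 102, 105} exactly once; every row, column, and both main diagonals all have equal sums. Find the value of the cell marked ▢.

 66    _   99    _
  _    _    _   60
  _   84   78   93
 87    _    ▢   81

The 16 entries sum to 1320, so each line sums to 1320/4 = 330.
Row 3: 84 + 78 + 93 + ? = 330, so (3,1) = 75.
Column 1 must total 330; the given cells sum to 228, so (2,1) = 102.
The remaining cell in column 4 is (1,4) = 330 − 234 = 96.
Main diagonal needs 330; the known cells sum to 225, so (2,2) = 105.
Anti-diagonal needs 330; the known cells sum to 267, so (2,3) = 63.
Row 1 needs 330; the known cells sum to 261, so (1,2) = 69.
Column 2: 69 + 105 + 84 + ? = 330, so (4,2) = 72.
Column 3 needs 330; the known cells sum to 240, so (4,3) = 90.

90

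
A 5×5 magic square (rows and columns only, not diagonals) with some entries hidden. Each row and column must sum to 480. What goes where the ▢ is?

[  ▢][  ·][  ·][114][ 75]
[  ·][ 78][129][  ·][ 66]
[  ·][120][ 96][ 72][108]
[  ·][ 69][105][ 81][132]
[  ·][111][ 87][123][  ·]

From row 3, 480 − (120 + 96 + 72 + 108) gives (3,1) = 84.
Row 4 must total 480; the given cells sum to 387, so (4,1) = 93.
Column 2 needs 480; the known cells sum to 378, so (1,2) = 102.
The remaining cell in column 3 is (1,3) = 480 − 417 = 63.
Column 4 needs 480; the known cells sum to 390, so (2,4) = 90.
Column 5: 75 + 66 + 108 + 132 + ? = 480, so (5,5) = 99.
Row 1 must total 480; the given cells sum to 354, so (1,1) = 126.

126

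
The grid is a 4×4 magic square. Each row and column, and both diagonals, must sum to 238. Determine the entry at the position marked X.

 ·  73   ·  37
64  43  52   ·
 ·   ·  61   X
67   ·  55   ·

From row 2, 238 − (64 + 43 + 52) gives (2,4) = 79.
Using column 3: 52 + 61 + 55 + ? → (1,3) = 238 − 168 = 70.
Using anti-diagonal: 37 + 52 + 67 + ? → (3,2) = 238 − 156 = 82.
Row 1 needs 238; the known cells sum to 180, so (1,1) = 58.
Using column 1: 58 + 64 + 67 + ? → (3,1) = 238 − 189 = 49.
From column 2, 238 − (73 + 43 + 82) gives (4,2) = 40.
The remaining cell in main diagonal is (4,4) = 238 − 162 = 76.
Using row 3: 49 + 82 + 61 + ? → (3,4) = 238 − 192 = 46.

46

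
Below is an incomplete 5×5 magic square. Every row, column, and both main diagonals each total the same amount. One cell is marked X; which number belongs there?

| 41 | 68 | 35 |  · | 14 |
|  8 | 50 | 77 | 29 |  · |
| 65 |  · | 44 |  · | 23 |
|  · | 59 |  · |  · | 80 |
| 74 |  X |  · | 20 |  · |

Anti-diagonal is complete and sums to 220; that is the magic constant.
From row 1, 220 − (41 + 68 + 35 + 14) gives (1,4) = 62.
Using row 2: 8 + 50 + 77 + 29 + ? → (2,5) = 220 − 164 = 56.
From column 1, 220 − (41 + 8 + 65 + 74) gives (4,1) = 32.
Column 5: 14 + 56 + 23 + 80 + ? = 220, so (5,5) = 47.
Main diagonal: 41 + 50 + 44 + 47 + ? = 220, so (4,4) = 38.
Row 4 must total 220; the given cells sum to 209, so (4,3) = 11.
The remaining cell in column 3 is (5,3) = 220 − 167 = 53.
Using column 4: 62 + 29 + 38 + 20 + ? → (3,4) = 220 − 149 = 71.
The remaining cell in row 3 is (3,2) = 220 − 203 = 17.
Row 5 needs 220; the known cells sum to 194, so (5,2) = 26.

26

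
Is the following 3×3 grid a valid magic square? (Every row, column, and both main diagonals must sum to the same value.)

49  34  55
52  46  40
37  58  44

Row 1: 49 + 34 + 55 = 138.
Row 2: 52 + 46 + 40 = 138.
Row 3: 37 + 58 + 44 = 139.
Column 1: 49 + 52 + 37 = 138.
Column 2: 34 + 46 + 58 = 138.
Column 3: 55 + 40 + 44 = 139.
Main diagonal: 49 + 46 + 44 = 139.
Anti-diagonal: 55 + 46 + 37 = 138.

No — row 1 sums to 138 but column 3 sums to 139.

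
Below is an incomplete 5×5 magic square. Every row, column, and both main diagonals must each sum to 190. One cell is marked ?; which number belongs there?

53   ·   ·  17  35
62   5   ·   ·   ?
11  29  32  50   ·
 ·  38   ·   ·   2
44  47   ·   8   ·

59

Row 3: 11 + 29 + 32 + 50 + ? = 190, so (3,5) = 68.
From column 1, 190 − (53 + 62 + 11 + 44) gives (4,1) = 20.
The remaining cell in column 2 is (1,2) = 190 − 119 = 71.
Anti-diagonal: 35 + 32 + 38 + 44 + ? = 190, so (2,4) = 41.
Row 1 needs 190; the known cells sum to 176, so (1,3) = 14.
From column 4, 190 − (17 + 41 + 50 + 8) gives (4,4) = 74.
Using main diagonal: 53 + 5 + 32 + 74 + ? → (5,5) = 190 − 164 = 26.
Row 4 needs 190; the known cells sum to 134, so (4,3) = 56.
Row 5 needs 190; the known cells sum to 125, so (5,3) = 65.
Column 3: 14 + 32 + 56 + 65 + ? = 190, so (2,3) = 23.
Column 5 needs 190; the known cells sum to 131, so (2,5) = 59.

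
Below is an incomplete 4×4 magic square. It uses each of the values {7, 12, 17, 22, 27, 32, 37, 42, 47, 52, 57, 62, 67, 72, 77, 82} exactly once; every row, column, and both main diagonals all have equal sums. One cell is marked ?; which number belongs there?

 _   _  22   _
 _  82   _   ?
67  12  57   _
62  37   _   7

52

The 16 entries sum to 712, so each line sums to 712/4 = 178.
From row 3, 178 − (67 + 12 + 57) gives (3,4) = 42.
Row 4: 62 + 37 + 7 + ? = 178, so (4,3) = 72.
Using column 2: 82 + 12 + 37 + ? → (1,2) = 178 − 131 = 47.
Column 3 must total 178; the given cells sum to 151, so (2,3) = 27.
The remaining cell in main diagonal is (1,1) = 178 − 146 = 32.
From anti-diagonal, 178 − (27 + 12 + 62) gives (1,4) = 77.
Using column 1: 32 + 67 + 62 + ? → (2,1) = 178 − 161 = 17.
From column 4, 178 − (77 + 42 + 7) gives (2,4) = 52.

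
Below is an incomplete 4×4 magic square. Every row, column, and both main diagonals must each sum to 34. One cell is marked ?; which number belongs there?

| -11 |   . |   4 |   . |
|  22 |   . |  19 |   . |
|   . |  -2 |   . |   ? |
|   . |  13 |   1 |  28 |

Row 4 needs 34; the known cells sum to 42, so (4,1) = -8.
Column 1 must total 34; the given cells sum to 3, so (3,1) = 31.
Column 3 must total 34; the given cells sum to 24, so (3,3) = 10.
Main diagonal needs 34; the known cells sum to 27, so (2,2) = 7.
From anti-diagonal, 34 − (19 + (-2) + (-8)) gives (1,4) = 25.
Using row 1: -11 + 4 + 25 + ? → (1,2) = 34 − 18 = 16.
Row 2 must total 34; the given cells sum to 48, so (2,4) = -14.
From row 3, 34 − (31 + (-2) + 10) gives (3,4) = -5.

-5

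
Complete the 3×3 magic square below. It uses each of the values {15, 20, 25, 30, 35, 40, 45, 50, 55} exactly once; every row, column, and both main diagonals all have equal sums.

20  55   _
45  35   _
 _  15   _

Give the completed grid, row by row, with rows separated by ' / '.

The 9 entries sum to 315, so each line sums to 315/3 = 105.
Row 1 must total 105; the given cells sum to 75, so (1,3) = 30.
Row 2: 45 + 35 + ? = 105, so (2,3) = 25.
The remaining cell in column 1 is (3,1) = 105 − 65 = 40.
Using column 3: 30 + 25 + ? → (3,3) = 105 − 55 = 50.

20 55 30 / 45 35 25 / 40 15 50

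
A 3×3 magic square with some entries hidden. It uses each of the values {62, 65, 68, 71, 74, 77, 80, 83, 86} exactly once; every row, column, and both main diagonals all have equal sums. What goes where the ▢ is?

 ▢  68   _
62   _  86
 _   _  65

83

The 9 entries sum to 666, so each line sums to 666/3 = 222.
Row 2: 62 + 86 + ? = 222, so (2,2) = 74.
From column 2, 222 − (68 + 74) gives (3,2) = 80.
Column 3: 86 + 65 + ? = 222, so (1,3) = 71.
Main diagonal: 74 + 65 + ? = 222, so (1,1) = 83.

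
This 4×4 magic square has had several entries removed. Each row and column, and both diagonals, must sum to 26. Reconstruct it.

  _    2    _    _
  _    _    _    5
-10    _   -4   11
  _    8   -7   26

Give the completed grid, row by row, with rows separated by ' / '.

Using row 3: -10 + (-4) + 11 + ? → (3,2) = 26 − (-3) = 29.
Using row 4: 8 + (-7) + 26 + ? → (4,1) = 26 − 27 = -1.
Column 2 needs 26; the known cells sum to 39, so (2,2) = -13.
The remaining cell in column 4 is (1,4) = 26 − 42 = -16.
Main diagonal: -13 + (-4) + 26 + ? = 26, so (1,1) = 17.
Using anti-diagonal: -16 + 29 + (-1) + ? → (2,3) = 26 − 12 = 14.
The remaining cell in row 1 is (1,3) = 26 − 3 = 23.
Row 2 needs 26; the known cells sum to 6, so (2,1) = 20.

17 2 23 -16 / 20 -13 14 5 / -10 29 -4 11 / -1 8 -7 26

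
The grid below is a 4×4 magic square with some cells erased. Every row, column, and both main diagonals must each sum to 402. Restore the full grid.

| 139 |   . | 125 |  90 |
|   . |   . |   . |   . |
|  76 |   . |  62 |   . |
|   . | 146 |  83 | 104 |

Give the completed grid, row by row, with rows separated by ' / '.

139 48 125 90 / 118 97 132 55 / 76 111 62 153 / 69 146 83 104

The remaining cell in row 1 is (1,2) = 402 − 354 = 48.
The remaining cell in row 4 is (4,1) = 402 − 333 = 69.
Column 1: 139 + 76 + 69 + ? = 402, so (2,1) = 118.
Using column 3: 125 + 62 + 83 + ? → (2,3) = 402 − 270 = 132.
Main diagonal: 139 + 62 + 104 + ? = 402, so (2,2) = 97.
Anti-diagonal must total 402; the given cells sum to 291, so (3,2) = 111.
Using row 2: 118 + 97 + 132 + ? → (2,4) = 402 − 347 = 55.
Using row 3: 76 + 111 + 62 + ? → (3,4) = 402 − 249 = 153.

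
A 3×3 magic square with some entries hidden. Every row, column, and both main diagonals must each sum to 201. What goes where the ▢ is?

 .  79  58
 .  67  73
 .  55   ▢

70

Using row 1: 79 + 58 + ? → (1,1) = 201 − 137 = 64.
The remaining cell in row 2 is (2,1) = 201 − 140 = 61.
Using column 1: 64 + 61 + ? → (3,1) = 201 − 125 = 76.
Column 3 must total 201; the given cells sum to 131, so (3,3) = 70.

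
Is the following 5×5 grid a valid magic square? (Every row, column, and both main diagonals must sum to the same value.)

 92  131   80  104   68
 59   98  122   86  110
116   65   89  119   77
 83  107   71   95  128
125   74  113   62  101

No — row 1 sums to 475 but column 5 sums to 484.

Row 1: 92 + 131 + 80 + 104 + 68 = 475.
Row 2: 59 + 98 + 122 + 86 + 110 = 475.
Row 3: 116 + 65 + 89 + 119 + 77 = 466.
Row 4: 83 + 107 + 71 + 95 + 128 = 484.
Row 5: 125 + 74 + 113 + 62 + 101 = 475.
Column 1: 92 + 59 + 116 + 83 + 125 = 475.
Column 2: 131 + 98 + 65 + 107 + 74 = 475.
Column 3: 80 + 122 + 89 + 71 + 113 = 475.
Column 4: 104 + 86 + 119 + 95 + 62 = 466.
Column 5: 68 + 110 + 77 + 128 + 101 = 484.
Main diagonal: 92 + 98 + 89 + 95 + 101 = 475.
Anti-diagonal: 68 + 86 + 89 + 107 + 125 = 475.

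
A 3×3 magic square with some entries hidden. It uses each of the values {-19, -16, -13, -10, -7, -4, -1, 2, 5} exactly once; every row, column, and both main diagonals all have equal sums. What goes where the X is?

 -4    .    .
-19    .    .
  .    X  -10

The 9 entries sum to -63, so each line sums to -63/3 = -21.
Using column 1: -4 + (-19) + ? → (3,1) = -21 − (-23) = 2.
From main diagonal, -21 − (-4 + (-10)) gives (2,2) = -7.
Using anti-diagonal: -7 + 2 + ? → (1,3) = -21 − (-5) = -16.
Row 1: -4 + (-16) + ? = -21, so (1,2) = -1.
Using row 2: -19 + (-7) + ? → (2,3) = -21 − (-26) = 5.
The remaining cell in row 3 is (3,2) = -21 − (-8) = -13.

-13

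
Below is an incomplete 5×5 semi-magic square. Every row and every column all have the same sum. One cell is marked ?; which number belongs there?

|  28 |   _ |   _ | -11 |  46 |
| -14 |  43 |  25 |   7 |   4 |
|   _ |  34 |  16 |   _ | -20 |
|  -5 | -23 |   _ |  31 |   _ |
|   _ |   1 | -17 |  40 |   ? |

Row 2 is complete and sums to 65; that is the magic constant.
The remaining cell in column 2 is (1,2) = 65 − 55 = 10.
From column 4, 65 − (-11 + 7 + 31 + 40) gives (3,4) = -2.
Row 1 needs 65; the known cells sum to 73, so (1,3) = -8.
The remaining cell in row 3 is (3,1) = 65 − 28 = 37.
From column 1, 65 − (28 + (-14) + 37 + (-5)) gives (5,1) = 19.
The remaining cell in column 3 is (4,3) = 65 − 16 = 49.
Row 4 must total 65; the given cells sum to 52, so (4,5) = 13.
Row 5 needs 65; the known cells sum to 43, so (5,5) = 22.

22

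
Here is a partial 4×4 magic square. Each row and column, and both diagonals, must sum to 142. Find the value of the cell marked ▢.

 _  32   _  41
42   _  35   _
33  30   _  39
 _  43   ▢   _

From row 3, 142 − (33 + 30 + 39) gives (3,3) = 40.
From column 2, 142 − (32 + 30 + 43) gives (2,2) = 37.
Using anti-diagonal: 41 + 35 + 30 + ? → (4,1) = 142 − 106 = 36.
Row 2 needs 142; the known cells sum to 114, so (2,4) = 28.
The remaining cell in column 1 is (1,1) = 142 − 111 = 31.
Using column 4: 41 + 28 + 39 + ? → (4,4) = 142 − 108 = 34.
The remaining cell in row 1 is (1,3) = 142 − 104 = 38.
From row 4, 142 − (36 + 43 + 34) gives (4,3) = 29.

29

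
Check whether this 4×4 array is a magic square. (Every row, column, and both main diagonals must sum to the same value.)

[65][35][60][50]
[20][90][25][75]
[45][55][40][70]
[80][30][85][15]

Yes

Row 1: 65 + 35 + 60 + 50 = 210.
Row 2: 20 + 90 + 25 + 75 = 210.
Row 3: 45 + 55 + 40 + 70 = 210.
Row 4: 80 + 30 + 85 + 15 = 210.
Column 1: 65 + 20 + 45 + 80 = 210.
Column 2: 35 + 90 + 55 + 30 = 210.
Column 3: 60 + 25 + 40 + 85 = 210.
Column 4: 50 + 75 + 70 + 15 = 210.
Main diagonal: 65 + 90 + 40 + 15 = 210.
Anti-diagonal: 50 + 25 + 55 + 80 = 210.
All lines sum to 210.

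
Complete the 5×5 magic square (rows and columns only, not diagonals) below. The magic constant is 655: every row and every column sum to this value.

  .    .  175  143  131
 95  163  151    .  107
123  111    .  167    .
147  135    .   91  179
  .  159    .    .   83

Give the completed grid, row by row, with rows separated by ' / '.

From row 2, 655 − (95 + 163 + 151 + 107) gives (2,4) = 139.
Row 4: 147 + 135 + 91 + 179 + ? = 655, so (4,3) = 103.
The remaining cell in column 2 is (1,2) = 655 − 568 = 87.
From column 4, 655 − (143 + 139 + 167 + 91) gives (5,4) = 115.
The remaining cell in column 5 is (3,5) = 655 − 500 = 155.
Row 1 needs 655; the known cells sum to 536, so (1,1) = 119.
Row 3 must total 655; the given cells sum to 556, so (3,3) = 99.
Using column 1: 119 + 95 + 123 + 147 + ? → (5,1) = 655 − 484 = 171.
The remaining cell in column 3 is (5,3) = 655 − 528 = 127.

119 87 175 143 131 / 95 163 151 139 107 / 123 111 99 167 155 / 147 135 103 91 179 / 171 159 127 115 83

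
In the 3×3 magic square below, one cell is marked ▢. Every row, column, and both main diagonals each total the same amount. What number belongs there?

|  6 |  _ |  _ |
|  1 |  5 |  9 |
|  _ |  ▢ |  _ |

3

Row 2 is complete and sums to 15; that is the magic constant.
Column 1: 6 + 1 + ? = 15, so (3,1) = 8.
From main diagonal, 15 − (6 + 5) gives (3,3) = 4.
The remaining cell in anti-diagonal is (1,3) = 15 − 13 = 2.
Using row 1: 6 + 2 + ? → (1,2) = 15 − 8 = 7.
Using row 3: 8 + 4 + ? → (3,2) = 15 − 12 = 3.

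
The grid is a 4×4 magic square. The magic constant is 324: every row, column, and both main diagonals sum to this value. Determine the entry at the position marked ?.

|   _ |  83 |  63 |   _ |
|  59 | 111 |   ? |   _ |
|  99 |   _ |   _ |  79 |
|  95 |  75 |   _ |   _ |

67

Column 1: 59 + 99 + 95 + ? = 324, so (1,1) = 71.
Column 2 needs 324; the known cells sum to 269, so (3,2) = 55.
Row 1 needs 324; the known cells sum to 217, so (1,4) = 107.
Using row 3: 99 + 55 + 79 + ? → (3,3) = 324 − 233 = 91.
Using main diagonal: 71 + 111 + 91 + ? → (4,4) = 324 − 273 = 51.
From anti-diagonal, 324 − (107 + 55 + 95) gives (2,3) = 67.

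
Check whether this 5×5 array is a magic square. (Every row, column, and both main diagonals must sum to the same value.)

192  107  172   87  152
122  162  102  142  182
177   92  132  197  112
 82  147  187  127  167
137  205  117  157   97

Row 1: 192 + 107 + 172 + 87 + 152 = 710.
Row 2: 122 + 162 + 102 + 142 + 182 = 710.
Row 3: 177 + 92 + 132 + 197 + 112 = 710.
Row 4: 82 + 147 + 187 + 127 + 167 = 710.
Row 5: 137 + 205 + 117 + 157 + 97 = 713.
Column 1: 192 + 122 + 177 + 82 + 137 = 710.
Column 2: 107 + 162 + 92 + 147 + 205 = 713.
Column 3: 172 + 102 + 132 + 187 + 117 = 710.
Column 4: 87 + 142 + 197 + 127 + 157 = 710.
Column 5: 152 + 182 + 112 + 167 + 97 = 710.
Main diagonal: 192 + 162 + 132 + 127 + 97 = 710.
Anti-diagonal: 152 + 142 + 132 + 147 + 137 = 710.

No — row 2 sums to 710 but column 2 sums to 713.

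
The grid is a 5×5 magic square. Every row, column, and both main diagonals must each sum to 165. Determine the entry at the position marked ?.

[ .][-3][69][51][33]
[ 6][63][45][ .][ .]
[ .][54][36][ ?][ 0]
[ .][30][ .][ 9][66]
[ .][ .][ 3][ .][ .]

The remaining cell in row 1 is (1,1) = 165 − 150 = 15.
Column 2 needs 165; the known cells sum to 144, so (5,2) = 21.
The remaining cell in column 3 is (4,3) = 165 − 153 = 12.
The remaining cell in main diagonal is (5,5) = 165 − 123 = 42.
Row 4: 30 + 12 + 9 + 66 + ? = 165, so (4,1) = 48.
Column 5: 33 + 0 + 66 + 42 + ? = 165, so (2,5) = 24.
Using row 2: 6 + 63 + 45 + 24 + ? → (2,4) = 165 − 138 = 27.
The remaining cell in anti-diagonal is (5,1) = 165 − 126 = 39.
Row 5 needs 165; the known cells sum to 105, so (5,4) = 60.
From column 1, 165 − (15 + 6 + 48 + 39) gives (3,1) = 57.
Column 4: 51 + 27 + 9 + 60 + ? = 165, so (3,4) = 18.

18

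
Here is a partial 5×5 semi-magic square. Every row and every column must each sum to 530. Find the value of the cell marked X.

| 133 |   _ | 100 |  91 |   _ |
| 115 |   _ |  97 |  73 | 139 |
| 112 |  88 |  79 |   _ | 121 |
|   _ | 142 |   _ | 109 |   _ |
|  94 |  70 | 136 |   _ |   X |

Using row 2: 115 + 97 + 73 + 139 + ? → (2,2) = 530 − 424 = 106.
From row 3, 530 − (112 + 88 + 79 + 121) gives (3,4) = 130.
Column 1 needs 530; the known cells sum to 454, so (4,1) = 76.
From column 2, 530 − (106 + 88 + 142 + 70) gives (1,2) = 124.
Column 3 needs 530; the known cells sum to 412, so (4,3) = 118.
Column 4 needs 530; the known cells sum to 403, so (5,4) = 127.
The remaining cell in row 1 is (1,5) = 530 − 448 = 82.
Row 4 needs 530; the known cells sum to 445, so (4,5) = 85.
Row 5 needs 530; the known cells sum to 427, so (5,5) = 103.

103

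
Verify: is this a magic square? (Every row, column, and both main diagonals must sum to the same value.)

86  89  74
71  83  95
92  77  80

Yes

Row 1: 86 + 89 + 74 = 249.
Row 2: 71 + 83 + 95 = 249.
Row 3: 92 + 77 + 80 = 249.
Column 1: 86 + 71 + 92 = 249.
Column 2: 89 + 83 + 77 = 249.
Column 3: 74 + 95 + 80 = 249.
Main diagonal: 86 + 83 + 80 = 249.
Anti-diagonal: 74 + 83 + 92 = 249.
All lines sum to 249.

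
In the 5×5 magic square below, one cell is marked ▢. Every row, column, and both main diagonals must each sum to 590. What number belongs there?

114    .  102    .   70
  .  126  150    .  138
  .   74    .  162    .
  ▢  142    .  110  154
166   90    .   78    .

98

Column 2 needs 590; the known cells sum to 432, so (1,2) = 158.
Using row 1: 114 + 158 + 102 + 70 + ? → (1,4) = 590 − 444 = 146.
Column 4 must total 590; the given cells sum to 496, so (2,4) = 94.
Anti-diagonal needs 590; the known cells sum to 472, so (3,3) = 118.
Row 2 must total 590; the given cells sum to 508, so (2,1) = 82.
From main diagonal, 590 − (114 + 126 + 118 + 110) gives (5,5) = 122.
Row 5: 166 + 90 + 78 + 122 + ? = 590, so (5,3) = 134.
Using column 3: 102 + 150 + 118 + 134 + ? → (4,3) = 590 − 504 = 86.
From column 5, 590 − (70 + 138 + 154 + 122) gives (3,5) = 106.
From row 3, 590 − (74 + 118 + 162 + 106) gives (3,1) = 130.
From row 4, 590 − (142 + 86 + 110 + 154) gives (4,1) = 98.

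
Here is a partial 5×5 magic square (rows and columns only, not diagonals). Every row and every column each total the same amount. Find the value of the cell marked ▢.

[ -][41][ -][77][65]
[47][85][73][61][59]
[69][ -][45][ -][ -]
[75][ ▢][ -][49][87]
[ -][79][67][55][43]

Row 2 is complete and sums to 325; that is the magic constant.
Row 5 must total 325; the given cells sum to 244, so (5,1) = 81.
Column 1 must total 325; the given cells sum to 272, so (1,1) = 53.
Column 4 must total 325; the given cells sum to 242, so (3,4) = 83.
Column 5: 65 + 59 + 87 + 43 + ? = 325, so (3,5) = 71.
The remaining cell in row 1 is (1,3) = 325 − 236 = 89.
From row 3, 325 − (69 + 45 + 83 + 71) gives (3,2) = 57.
Column 2 needs 325; the known cells sum to 262, so (4,2) = 63.

63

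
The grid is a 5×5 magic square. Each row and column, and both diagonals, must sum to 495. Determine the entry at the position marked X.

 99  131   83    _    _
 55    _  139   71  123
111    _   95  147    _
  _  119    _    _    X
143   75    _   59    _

135

The remaining cell in row 2 is (2,2) = 495 − 388 = 107.
Column 1 needs 495; the known cells sum to 408, so (4,1) = 87.
The remaining cell in column 2 is (3,2) = 495 − 432 = 63.
From anti-diagonal, 495 − (71 + 95 + 119 + 143) gives (1,5) = 67.
The remaining cell in row 1 is (1,4) = 495 − 380 = 115.
The remaining cell in row 3 is (3,5) = 495 − 416 = 79.
The remaining cell in column 4 is (4,4) = 495 − 392 = 103.
The remaining cell in main diagonal is (5,5) = 495 − 404 = 91.
From row 5, 495 − (143 + 75 + 59 + 91) gives (5,3) = 127.
The remaining cell in column 3 is (4,3) = 495 − 444 = 51.
Column 5 needs 495; the known cells sum to 360, so (4,5) = 135.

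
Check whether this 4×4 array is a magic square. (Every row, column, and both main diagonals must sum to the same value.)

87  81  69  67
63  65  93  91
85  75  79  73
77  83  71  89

No — row 4 sums to 320 but column 3 sums to 312.

Row 1: 87 + 81 + 69 + 67 = 304.
Row 2: 63 + 65 + 93 + 91 = 312.
Row 3: 85 + 75 + 79 + 73 = 312.
Row 4: 77 + 83 + 71 + 89 = 320.
Column 1: 87 + 63 + 85 + 77 = 312.
Column 2: 81 + 65 + 75 + 83 = 304.
Column 3: 69 + 93 + 79 + 71 = 312.
Column 4: 67 + 91 + 73 + 89 = 320.
Main diagonal: 87 + 65 + 79 + 89 = 320.
Anti-diagonal: 67 + 93 + 75 + 77 = 312.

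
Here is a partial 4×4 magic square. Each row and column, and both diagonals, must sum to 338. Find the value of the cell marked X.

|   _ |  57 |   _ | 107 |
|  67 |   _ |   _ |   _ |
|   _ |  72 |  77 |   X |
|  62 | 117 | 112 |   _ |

102

Row 4 needs 338; the known cells sum to 291, so (4,4) = 47.
Column 2 must total 338; the given cells sum to 246, so (2,2) = 92.
Main diagonal: 92 + 77 + 47 + ? = 338, so (1,1) = 122.
Anti-diagonal needs 338; the known cells sum to 241, so (2,3) = 97.
From row 1, 338 − (122 + 57 + 107) gives (1,3) = 52.
Row 2 must total 338; the given cells sum to 256, so (2,4) = 82.
Using column 1: 122 + 67 + 62 + ? → (3,1) = 338 − 251 = 87.
Using column 4: 107 + 82 + 47 + ? → (3,4) = 338 − 236 = 102.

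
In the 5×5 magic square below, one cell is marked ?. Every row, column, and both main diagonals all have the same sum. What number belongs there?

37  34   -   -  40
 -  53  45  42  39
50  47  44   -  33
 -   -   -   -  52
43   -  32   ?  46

Column 5 is complete and sums to 210; that is the magic constant.
From row 2, 210 − (53 + 45 + 42 + 39) gives (2,1) = 31.
Using row 3: 50 + 47 + 44 + 33 + ? → (3,4) = 210 − 174 = 36.
Column 1 must total 210; the given cells sum to 161, so (4,1) = 49.
Main diagonal must total 210; the given cells sum to 180, so (4,4) = 30.
From anti-diagonal, 210 − (40 + 42 + 44 + 43) gives (4,2) = 41.
Row 4 needs 210; the known cells sum to 172, so (4,3) = 38.
Column 2 must total 210; the given cells sum to 175, so (5,2) = 35.
Column 3 needs 210; the known cells sum to 159, so (1,3) = 51.
From row 1, 210 − (37 + 34 + 51 + 40) gives (1,4) = 48.
From row 5, 210 − (43 + 35 + 32 + 46) gives (5,4) = 54.

54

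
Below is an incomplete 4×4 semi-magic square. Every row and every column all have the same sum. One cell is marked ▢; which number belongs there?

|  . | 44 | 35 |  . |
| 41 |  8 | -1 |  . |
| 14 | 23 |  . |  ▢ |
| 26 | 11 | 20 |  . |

Column 2 is complete and sums to 86; that is the magic constant.
Row 2 must total 86; the given cells sum to 48, so (2,4) = 38.
Using row 4: 26 + 11 + 20 + ? → (4,4) = 86 − 57 = 29.
From column 1, 86 − (41 + 14 + 26) gives (1,1) = 5.
Column 3 needs 86; the known cells sum to 54, so (3,3) = 32.
Row 1 needs 86; the known cells sum to 84, so (1,4) = 2.
From row 3, 86 − (14 + 23 + 32) gives (3,4) = 17.

17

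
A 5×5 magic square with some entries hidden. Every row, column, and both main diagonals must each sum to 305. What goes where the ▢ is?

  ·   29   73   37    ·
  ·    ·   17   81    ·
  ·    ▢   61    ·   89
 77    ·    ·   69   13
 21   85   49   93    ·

97

From row 5, 305 − (21 + 85 + 49 + 93) gives (5,5) = 57.
The remaining cell in column 3 is (4,3) = 305 − 200 = 105.
From column 4, 305 − (37 + 81 + 69 + 93) gives (3,4) = 25.
Row 4: 77 + 105 + 69 + 13 + ? = 305, so (4,2) = 41.
From anti-diagonal, 305 − (81 + 61 + 41 + 21) gives (1,5) = 101.
Using row 1: 29 + 73 + 37 + 101 + ? → (1,1) = 305 − 240 = 65.
Column 5: 101 + 89 + 13 + 57 + ? = 305, so (2,5) = 45.
Main diagonal needs 305; the known cells sum to 252, so (2,2) = 53.
Row 2 must total 305; the given cells sum to 196, so (2,1) = 109.
Using column 1: 65 + 109 + 77 + 21 + ? → (3,1) = 305 − 272 = 33.
Column 2 must total 305; the given cells sum to 208, so (3,2) = 97.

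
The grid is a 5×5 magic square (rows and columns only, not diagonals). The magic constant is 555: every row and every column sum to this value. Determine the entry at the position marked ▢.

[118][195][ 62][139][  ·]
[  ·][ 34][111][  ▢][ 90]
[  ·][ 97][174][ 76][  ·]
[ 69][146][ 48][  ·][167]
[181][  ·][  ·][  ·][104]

Row 1 must total 555; the given cells sum to 514, so (1,5) = 41.
The remaining cell in row 4 is (4,4) = 555 − 430 = 125.
Column 2 must total 555; the given cells sum to 472, so (5,2) = 83.
From column 3, 555 − (62 + 111 + 174 + 48) gives (5,3) = 160.
From column 5, 555 − (41 + 90 + 167 + 104) gives (3,5) = 153.
Using row 3: 97 + 174 + 76 + 153 + ? → (3,1) = 555 − 500 = 55.
The remaining cell in row 5 is (5,4) = 555 − 528 = 27.
The remaining cell in column 1 is (2,1) = 555 − 423 = 132.
From column 4, 555 − (139 + 76 + 125 + 27) gives (2,4) = 188.

188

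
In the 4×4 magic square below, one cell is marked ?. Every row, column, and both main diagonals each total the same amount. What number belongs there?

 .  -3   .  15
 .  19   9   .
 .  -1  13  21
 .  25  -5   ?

3

Column 2 is complete and sums to 40; that is the magic constant.
The remaining cell in row 3 is (3,1) = 40 − 33 = 7.
Column 3 must total 40; the given cells sum to 17, so (1,3) = 23.
The remaining cell in anti-diagonal is (4,1) = 40 − 23 = 17.
Row 1: -3 + 23 + 15 + ? = 40, so (1,1) = 5.
Row 4 needs 40; the known cells sum to 37, so (4,4) = 3.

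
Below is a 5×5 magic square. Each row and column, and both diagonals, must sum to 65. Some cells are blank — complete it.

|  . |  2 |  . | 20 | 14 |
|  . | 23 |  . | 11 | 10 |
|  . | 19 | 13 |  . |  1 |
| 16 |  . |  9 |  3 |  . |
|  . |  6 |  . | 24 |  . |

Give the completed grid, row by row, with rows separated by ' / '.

8 2 21 20 14 / 4 23 17 11 10 / 25 19 13 7 1 / 16 15 9 3 22 / 12 6 5 24 18

Column 2 must total 65; the given cells sum to 50, so (4,2) = 15.
From column 4, 65 − (20 + 11 + 3 + 24) gives (3,4) = 7.
Using anti-diagonal: 14 + 11 + 13 + 15 + ? → (5,1) = 65 − 53 = 12.
From row 3, 65 − (19 + 13 + 7 + 1) gives (3,1) = 25.
The remaining cell in row 4 is (4,5) = 65 − 43 = 22.
From column 5, 65 − (14 + 10 + 1 + 22) gives (5,5) = 18.
The remaining cell in main diagonal is (1,1) = 65 − 57 = 8.
Row 1: 8 + 2 + 20 + 14 + ? = 65, so (1,3) = 21.
The remaining cell in row 5 is (5,3) = 65 − 60 = 5.
Column 1 needs 65; the known cells sum to 61, so (2,1) = 4.
The remaining cell in column 3 is (2,3) = 65 − 48 = 17.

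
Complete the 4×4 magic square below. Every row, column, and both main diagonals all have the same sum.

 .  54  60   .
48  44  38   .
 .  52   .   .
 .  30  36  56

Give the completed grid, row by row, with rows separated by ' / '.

Column 2 is already complete: 54 + 44 + 52 + 30 = 180, so that is the magic constant.
From row 2, 180 − (48 + 44 + 38) gives (2,4) = 50.
Row 4 must total 180; the given cells sum to 122, so (4,1) = 58.
Column 3 needs 180; the known cells sum to 134, so (3,3) = 46.
Main diagonal: 44 + 46 + 56 + ? = 180, so (1,1) = 34.
Anti-diagonal must total 180; the given cells sum to 148, so (1,4) = 32.
Column 1 needs 180; the known cells sum to 140, so (3,1) = 40.
The remaining cell in column 4 is (3,4) = 180 − 138 = 42.

34 54 60 32 / 48 44 38 50 / 40 52 46 42 / 58 30 36 56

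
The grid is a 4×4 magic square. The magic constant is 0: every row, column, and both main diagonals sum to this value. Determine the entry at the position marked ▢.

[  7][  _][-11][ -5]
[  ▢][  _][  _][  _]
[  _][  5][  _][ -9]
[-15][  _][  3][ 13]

-3

From row 1, 0 − (7 + (-11) + (-5)) gives (1,2) = 9.
Row 4: -15 + 3 + 13 + ? = 0, so (4,2) = -1.
Using column 2: 9 + 5 + (-1) + ? → (2,2) = 0 − 13 = -13.
Column 4 must total 0; the given cells sum to -1, so (2,4) = 1.
Main diagonal: 7 + (-13) + 13 + ? = 0, so (3,3) = -7.
From anti-diagonal, 0 − (-5 + 5 + (-15)) gives (2,3) = 15.
From row 2, 0 − (-13 + 15 + 1) gives (2,1) = -3.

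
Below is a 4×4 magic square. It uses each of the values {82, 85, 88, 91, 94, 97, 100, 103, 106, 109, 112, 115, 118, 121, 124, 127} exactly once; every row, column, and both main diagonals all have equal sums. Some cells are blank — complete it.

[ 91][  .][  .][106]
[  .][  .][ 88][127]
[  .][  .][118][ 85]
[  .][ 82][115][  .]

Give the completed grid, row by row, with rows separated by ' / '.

The 16 entries sum to 1672, so each line sums to 1672/4 = 418.
Using column 3: 88 + 118 + 115 + ? → (1,3) = 418 − 321 = 97.
Column 4: 106 + 127 + 85 + ? = 418, so (4,4) = 100.
Using main diagonal: 91 + 118 + 100 + ? → (2,2) = 418 − 309 = 109.
Row 1: 91 + 97 + 106 + ? = 418, so (1,2) = 124.
Using row 2: 109 + 88 + 127 + ? → (2,1) = 418 − 324 = 94.
The remaining cell in row 4 is (4,1) = 418 − 297 = 121.
Column 1: 91 + 94 + 121 + ? = 418, so (3,1) = 112.
From column 2, 418 − (124 + 109 + 82) gives (3,2) = 103.

91 124 97 106 / 94 109 88 127 / 112 103 118 85 / 121 82 115 100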